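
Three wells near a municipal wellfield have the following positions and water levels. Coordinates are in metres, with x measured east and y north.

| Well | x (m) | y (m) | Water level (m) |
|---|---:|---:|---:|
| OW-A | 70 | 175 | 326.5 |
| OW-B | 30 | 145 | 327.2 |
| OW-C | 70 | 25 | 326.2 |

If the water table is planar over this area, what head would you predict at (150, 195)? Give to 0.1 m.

Three-point gradient (reference OW-A): Δ to OW-B = (-40, -30, +0.7), Δ to OW-C = (0, -150, -0.3).
∂h/∂x = -0.01900, ∂h/∂y = +0.002000 (det = 6000).
h(150, 195) = 326.5 + (-0.01900)·(80) + (+0.002000)·(20) = 326.5 -1.520 +0.040 = 325.020 m.

325.0 m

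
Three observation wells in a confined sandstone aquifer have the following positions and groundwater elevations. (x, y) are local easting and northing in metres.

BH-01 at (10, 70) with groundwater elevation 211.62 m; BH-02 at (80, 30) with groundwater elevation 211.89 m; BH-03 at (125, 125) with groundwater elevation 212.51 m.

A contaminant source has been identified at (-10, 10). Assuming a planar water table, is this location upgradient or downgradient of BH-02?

downgradient

With h = a·x + b·y + c and BH-01 as origin, the differences give:
  70·a + (-40)·b = +0.27
  115·a + 55·b = +0.89
Eliminate b (×55 and ×(-40), subtract): 8450·a = 50.450 → a = ∂h/∂x = +0.005970
Back-substitute: b = ∂h/∂y = +0.003698.
Head at (-10, 10) = 211.62 + (+0.005970)·(-20) + (+0.003698)·(-60) = 211.28 m.
That is lower than the 211.89 m at BH-02, so the point is downgradient.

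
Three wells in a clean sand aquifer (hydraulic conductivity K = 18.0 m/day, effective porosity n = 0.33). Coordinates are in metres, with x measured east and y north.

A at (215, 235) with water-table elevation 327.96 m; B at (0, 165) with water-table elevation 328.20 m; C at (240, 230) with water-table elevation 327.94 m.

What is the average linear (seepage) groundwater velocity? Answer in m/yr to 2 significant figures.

With h = a·x + b·y + c and A as origin, the differences give:
  (-215)·a + (-70)·b = +0.24
  25·a + (-5)·b = -0.02
Eliminate b (×(-5) and ×(-70), subtract): 2825·a = -2.600 → a = ∂h/∂x = -0.0009204
Back-substitute: b = ∂h/∂y = -0.0006018.
|∇h| = √(-0.0009204² + -0.0006018²) = 0.0011
Seepage velocity v = K·i/n = 18.0 × 0.0011 / 0.33 = 0.06 m/day = 21.91 m/yr.

22 m/yr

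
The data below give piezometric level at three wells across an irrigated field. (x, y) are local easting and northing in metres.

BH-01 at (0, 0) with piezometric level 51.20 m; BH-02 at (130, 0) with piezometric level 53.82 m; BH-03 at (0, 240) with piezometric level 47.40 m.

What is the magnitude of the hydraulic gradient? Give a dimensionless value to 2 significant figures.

∂h/∂x = (53.82 − 51.20) / (130 − 0) = +0.02015
∂h/∂y = (47.40 − 51.20) / (240 − 0) = -0.01583
|∇h| = √(0.02015² + -0.01583²) = 0.02562

0.026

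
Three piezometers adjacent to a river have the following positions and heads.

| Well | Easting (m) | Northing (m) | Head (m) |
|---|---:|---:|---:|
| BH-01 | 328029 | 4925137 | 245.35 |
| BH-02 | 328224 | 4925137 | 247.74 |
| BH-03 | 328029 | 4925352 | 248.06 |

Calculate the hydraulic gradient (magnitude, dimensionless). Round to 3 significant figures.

∂h/∂x = (247.74 − 245.35) / (328224 − 328029) = +0.01226
∂h/∂y = (248.06 − 245.35) / (4925352 − 4925137) = +0.01260
|∇h| = √(0.01226² + 0.01260²) = 0.01758

0.0176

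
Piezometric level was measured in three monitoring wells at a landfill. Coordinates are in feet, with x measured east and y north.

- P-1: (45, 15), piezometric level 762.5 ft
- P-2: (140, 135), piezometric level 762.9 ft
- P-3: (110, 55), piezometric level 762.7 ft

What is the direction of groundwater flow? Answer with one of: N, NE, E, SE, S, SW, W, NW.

SW

Three-point gradient (reference P-1): Δ to P-2 = (95, 120, +0.4), Δ to P-3 = (65, 40, +0.2).
∂h/∂x = +0.002000, ∂h/∂y = +0.001750 (det = -4000).
Flow = −∇h = (-0.002000 east, -0.001750 north), which points southwest.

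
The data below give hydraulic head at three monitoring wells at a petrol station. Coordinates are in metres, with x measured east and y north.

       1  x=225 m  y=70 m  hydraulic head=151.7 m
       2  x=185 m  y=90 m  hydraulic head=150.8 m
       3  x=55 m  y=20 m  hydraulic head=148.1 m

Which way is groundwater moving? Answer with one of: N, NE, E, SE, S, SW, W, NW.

W

With h = a·x + b·y + c and 1 as origin, the differences give:
  (-40)·a + 20·b = -0.9
  (-170)·a + (-50)·b = -3.6
Eliminate b (×(-50) and ×20, subtract): 5400·a = 117.00 → a = ∂h/∂x = +0.02167
Back-substitute: b = ∂h/∂y = -0.001667.
Flow = −∇h = (-0.02167 east, +0.001667 north), which points west.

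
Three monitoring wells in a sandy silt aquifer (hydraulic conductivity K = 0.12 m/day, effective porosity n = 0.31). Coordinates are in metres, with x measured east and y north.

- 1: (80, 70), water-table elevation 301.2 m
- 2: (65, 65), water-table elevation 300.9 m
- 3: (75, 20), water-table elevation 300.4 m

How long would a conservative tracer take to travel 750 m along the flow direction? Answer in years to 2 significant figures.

Taking 1 as reference: 2−1 = (-15, -5, -0.3); 3−1 = (-5, -50, -0.8).
Solve a·Δx + b·Δy = Δh: det = (-15)·(-50) − (-5)·(-5) = 725.
∂h/∂x = [(-0.3)·(-50) − (-0.8)·(-5)] / 725 = +0.01517
∂h/∂y = [(-15)·(-0.8) − (-5)·(-0.3)] / 725 = +0.01448
|∇h| = √(0.01517² + 0.01448²) = 0.02097
Seepage velocity v = K·i/n = 0.12 × 0.02097 / 0.31 = 0.008117 m/day.
t = 750 / 0.008117 = 9.24e+04 days = 253 years.

250 years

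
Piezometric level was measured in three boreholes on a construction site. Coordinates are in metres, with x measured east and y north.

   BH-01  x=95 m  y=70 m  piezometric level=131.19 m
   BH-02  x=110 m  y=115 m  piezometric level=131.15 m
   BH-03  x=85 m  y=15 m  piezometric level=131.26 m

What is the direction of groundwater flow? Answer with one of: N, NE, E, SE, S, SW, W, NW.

With h = a·x + b·y + c and BH-01 as origin, the differences give:
  15·a + 45·b = -0.04
  (-10)·a + (-55)·b = +0.07
Eliminate b (×(-55) and ×45, subtract): -375·a = -0.950 → a = ∂h/∂x = +0.002533
Back-substitute: b = ∂h/∂y = -0.001733.
Flow = −∇h = (-0.002533 east, +0.001733 north), which points northwest.

NW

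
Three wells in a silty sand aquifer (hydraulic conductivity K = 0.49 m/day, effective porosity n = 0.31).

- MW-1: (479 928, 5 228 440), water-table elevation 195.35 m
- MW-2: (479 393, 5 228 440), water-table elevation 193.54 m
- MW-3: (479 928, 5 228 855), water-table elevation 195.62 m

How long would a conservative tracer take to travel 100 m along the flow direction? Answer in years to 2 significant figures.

∂h/∂x = (193.54 − 195.35) / (479393 − 479928) = +0.003383
∂h/∂y = (195.62 − 195.35) / (5228855 − 5228440) = +0.0006506
|∇h| = √(0.003383² + 0.0006506²) = 0.003445
Seepage velocity v = K·i/n = 0.49 × 0.003445 / 0.31 = 0.005445 m/day.
t = 100 / 0.005445 = 1.837e+04 days = 50.3 years.

50 years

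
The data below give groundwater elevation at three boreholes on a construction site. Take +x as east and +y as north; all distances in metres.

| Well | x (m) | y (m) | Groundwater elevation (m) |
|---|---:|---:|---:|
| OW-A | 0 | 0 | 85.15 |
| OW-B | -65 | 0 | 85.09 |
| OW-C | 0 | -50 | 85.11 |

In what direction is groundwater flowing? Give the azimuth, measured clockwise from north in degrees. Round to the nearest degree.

229°

∂h/∂x = (85.09 − 85.15) / (-65 − 0) = +0.0009231
∂h/∂y = (85.11 − 85.15) / (-50 − 0) = +0.0008000
Flow direction (−∇h) has components (-0.0009231 E, -0.0008000 N).
Azimuth = atan2(E, N) = atan2(-0.0009231, -0.0008000) = 229.1° ≈ 229°.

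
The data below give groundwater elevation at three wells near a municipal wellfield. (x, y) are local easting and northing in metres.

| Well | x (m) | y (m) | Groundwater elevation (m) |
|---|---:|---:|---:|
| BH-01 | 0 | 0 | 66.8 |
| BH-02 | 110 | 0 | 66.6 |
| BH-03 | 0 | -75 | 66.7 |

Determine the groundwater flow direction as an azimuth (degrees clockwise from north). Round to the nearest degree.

∂h/∂x = (66.6 − 66.8) / (110 − 0) = -0.001818
∂h/∂y = (66.7 − 66.8) / (-75 − 0) = +0.001333
Flow direction (−∇h) has components (+0.001818 E, -0.001333 N).
Azimuth = atan2(E, N) = atan2(+0.001818, -0.001333) = 126.3° ≈ 126°.

126°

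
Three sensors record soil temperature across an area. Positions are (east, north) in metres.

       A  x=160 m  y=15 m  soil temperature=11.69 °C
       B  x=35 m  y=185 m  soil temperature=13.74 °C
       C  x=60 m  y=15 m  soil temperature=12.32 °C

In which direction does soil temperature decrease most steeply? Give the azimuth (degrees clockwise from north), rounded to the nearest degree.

140°

Three-point gradient (reference A): Δ to B = (-125, 170, +2.05), Δ to C = (-100, 0, +0.63).
∂T/∂x = -0.006300, ∂T/∂y = +0.007426 (det = 17000).
Steepest decrease is along −∇f: components (+0.006300 E, -0.007426 N).
Azimuth = atan2(+0.006300, -0.007426) = 139.7° ≈ 140°.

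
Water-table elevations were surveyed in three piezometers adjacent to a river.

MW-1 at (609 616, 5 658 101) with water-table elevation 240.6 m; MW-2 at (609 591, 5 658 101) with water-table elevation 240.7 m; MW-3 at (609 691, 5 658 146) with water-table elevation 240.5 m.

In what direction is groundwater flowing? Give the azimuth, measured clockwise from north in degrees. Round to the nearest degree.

138°

With h = a·x + b·y + c and MW-1 as origin, the differences give:
  (-25)·a + 0·b = +0.1
  75·a + 45·b = -0.1
Eliminate b (×45 and ×0, subtract): -1125·a = 4.50 → a = ∂h/∂x = -0.004000
Back-substitute: b = ∂h/∂y = +0.004444.
Flow direction (−∇h) has components (+0.004000 E, -0.004444 N).
Azimuth = atan2(E, N) = atan2(+0.004000, -0.004444) = 138.0° ≈ 138°.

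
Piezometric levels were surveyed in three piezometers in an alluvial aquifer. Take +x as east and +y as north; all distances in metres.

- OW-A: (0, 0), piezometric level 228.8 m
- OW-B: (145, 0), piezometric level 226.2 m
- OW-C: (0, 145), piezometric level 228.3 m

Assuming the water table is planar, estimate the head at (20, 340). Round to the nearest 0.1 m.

∂h/∂x = (226.2 − 228.8) / (145 − 0) = -0.01793
∂h/∂y = (228.3 − 228.8) / (145 − 0) = -0.003448
h(20, 340) = 228.8 + (-0.01793)·(20) + (-0.003448)·(340) = 228.8 -0.359 -1.172 = 227.269 m.

227.3 m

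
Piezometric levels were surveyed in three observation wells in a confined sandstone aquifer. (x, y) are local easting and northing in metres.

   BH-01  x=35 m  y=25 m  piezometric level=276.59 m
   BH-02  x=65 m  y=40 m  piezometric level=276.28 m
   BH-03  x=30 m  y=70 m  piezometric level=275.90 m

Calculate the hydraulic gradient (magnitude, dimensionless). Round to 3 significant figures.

Taking BH-01 as reference: BH-02−BH-01 = (30, 15, -0.31); BH-03−BH-01 = (-5, 45, -0.69).
Determinant of the coordinate differences = 30·45 − (-5)·15 = 1425.
∂h/∂x = [(-0.31)·45 − (-0.69)·15] / 1425 = -0.002526
∂h/∂y = [30·(-0.69) − (-5)·(-0.31)] / 1425 = -0.01561
|∇h| = √(-0.002526² + -0.01561²) = 0.01581

0.0158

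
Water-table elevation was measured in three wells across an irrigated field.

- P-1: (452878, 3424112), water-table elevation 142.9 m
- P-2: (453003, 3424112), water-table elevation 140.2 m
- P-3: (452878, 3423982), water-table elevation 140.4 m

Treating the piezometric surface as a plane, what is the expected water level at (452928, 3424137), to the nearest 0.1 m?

142.3 m

∂h/∂x = (140.2 − 142.9) / (453003 − 452878) = -0.02160
∂h/∂y = (140.4 − 142.9) / (3423982 − 3424112) = +0.01923
h(452928, 3424137) = 142.9 + (-0.02160)·(50) + (+0.01923)·(25) = 142.9 -1.080 +0.481 = 142.301 m.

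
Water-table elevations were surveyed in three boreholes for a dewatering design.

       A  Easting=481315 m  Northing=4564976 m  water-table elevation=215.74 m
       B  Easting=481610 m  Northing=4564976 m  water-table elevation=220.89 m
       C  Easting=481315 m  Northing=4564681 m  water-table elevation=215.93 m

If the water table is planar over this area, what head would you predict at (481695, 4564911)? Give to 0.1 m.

222.4 m

∂h/∂x = (220.89 − 215.74) / (481610 − 481315) = +0.01746
∂h/∂y = (215.93 − 215.74) / (4564681 − 4564976) = -0.0006441
h(481695, 4564911) = 215.74 + (+0.01746)·(380) + (-0.0006441)·(-65) = 215.74 +6.634 +0.042 = 222.416 m.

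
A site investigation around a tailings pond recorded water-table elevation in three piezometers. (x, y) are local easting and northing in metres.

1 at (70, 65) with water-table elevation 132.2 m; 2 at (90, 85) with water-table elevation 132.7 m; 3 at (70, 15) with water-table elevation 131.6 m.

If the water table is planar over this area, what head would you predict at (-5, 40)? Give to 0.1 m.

130.9 m

Taking 1 as reference: 2−1 = (20, 20, +0.5); 3−1 = (0, -50, -0.6).
Solve a·Δx + b·Δy = Δh: det = 20·(-50) − 0·20 = -1000.
∂h/∂x = [(+0.5)·(-50) − (-0.6)·20] / -1000 = +0.01300
∂h/∂y = [20·(-0.6) − 0·(+0.5)] / -1000 = +0.01200
h(-5, 40) = 132.2 + (+0.01300)·(-75) + (+0.01200)·(-25) = 132.2 -0.975 -0.300 = 130.925 m.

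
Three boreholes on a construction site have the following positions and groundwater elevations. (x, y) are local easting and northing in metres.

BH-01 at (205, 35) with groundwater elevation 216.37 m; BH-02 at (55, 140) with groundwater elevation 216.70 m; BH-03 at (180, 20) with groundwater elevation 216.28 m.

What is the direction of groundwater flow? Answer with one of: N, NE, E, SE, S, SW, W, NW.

With h = a·x + b·y + c and BH-01 as origin, the differences give:
  (-150)·a + 105·b = +0.33
  (-25)·a + (-15)·b = -0.09
Eliminate b (×(-15) and ×105, subtract): 4875·a = 4.500 → a = ∂h/∂x = +0.0009231
Back-substitute: b = ∂h/∂y = +0.004462.
Flow = −∇h = (-0.0009231 east, -0.004462 north), which points south.

S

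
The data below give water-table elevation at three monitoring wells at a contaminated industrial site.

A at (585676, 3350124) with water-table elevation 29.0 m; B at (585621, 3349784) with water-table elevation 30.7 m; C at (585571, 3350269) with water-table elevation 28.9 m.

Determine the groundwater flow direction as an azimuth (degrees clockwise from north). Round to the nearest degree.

With h = a·x + b·y + c and A as origin, the differences give:
  (-55)·a + (-340)·b = +1.7
  (-105)·a + 145·b = -0.1
Eliminate b (×145 and ×(-340), subtract): -43675·a = 212.50 → a = ∂h/∂x = -0.004865
Back-substitute: b = ∂h/∂y = -0.004213.
Flow direction (−∇h) has components (+0.004865 E, +0.004213 N).
Azimuth = atan2(E, N) = atan2(+0.004865, +0.004213) = 49.1° ≈ 049°.

049°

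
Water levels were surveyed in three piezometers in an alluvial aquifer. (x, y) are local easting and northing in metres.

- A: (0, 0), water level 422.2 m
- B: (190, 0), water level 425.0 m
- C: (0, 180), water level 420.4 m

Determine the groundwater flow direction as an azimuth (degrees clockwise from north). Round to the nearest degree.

∂h/∂x = (425.0 − 422.2) / (190 − 0) = +0.01474
∂h/∂y = (420.4 − 422.2) / (180 − 0) = -0.01000
Flow direction (−∇h) has components (-0.01474 E, +0.01000 N).
Azimuth = atan2(E, N) = atan2(-0.01474, +0.01000) = 304.2° ≈ 304°.

304°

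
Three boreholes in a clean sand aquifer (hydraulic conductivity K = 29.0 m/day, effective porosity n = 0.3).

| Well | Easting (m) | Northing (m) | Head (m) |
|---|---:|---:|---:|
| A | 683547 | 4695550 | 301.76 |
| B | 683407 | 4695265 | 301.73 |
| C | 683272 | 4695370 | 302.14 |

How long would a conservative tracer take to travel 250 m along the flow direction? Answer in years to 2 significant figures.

2.9 years

With h = a·x + b·y + c and A as origin, the differences give:
  (-140)·a + (-285)·b = -0.03
  (-275)·a + (-180)·b = +0.38
Eliminate b (×(-180) and ×(-285), subtract): -53175·a = 113.700 → a = ∂h/∂x = -0.002138
Back-substitute: b = ∂h/∂y = +0.001156.
|∇h| = √(-0.002138² + 0.001156²) = 0.002431
Seepage velocity v = K·i/n = 29.0 × 0.002431 / 0.3 = 0.235 m/day.
t = 250 / 0.235 = 1064 days = 2.91 years.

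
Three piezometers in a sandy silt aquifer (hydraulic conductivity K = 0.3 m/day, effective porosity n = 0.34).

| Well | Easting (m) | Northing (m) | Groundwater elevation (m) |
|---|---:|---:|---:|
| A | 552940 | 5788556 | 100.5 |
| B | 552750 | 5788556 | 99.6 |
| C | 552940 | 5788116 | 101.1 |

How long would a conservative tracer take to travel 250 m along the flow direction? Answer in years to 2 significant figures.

∂h/∂x = (99.6 − 100.5) / (552750 − 552940) = +0.004737
∂h/∂y = (101.1 − 100.5) / (5788116 − 5788556) = -0.001364
|∇h| = √(0.004737² + -0.001364²) = 0.004929
Seepage velocity v = K·i/n = 0.3 × 0.004929 / 0.34 = 0.004349 m/day.
t = 250 / 0.004349 = 5.748e+04 days = 157 years.

160 years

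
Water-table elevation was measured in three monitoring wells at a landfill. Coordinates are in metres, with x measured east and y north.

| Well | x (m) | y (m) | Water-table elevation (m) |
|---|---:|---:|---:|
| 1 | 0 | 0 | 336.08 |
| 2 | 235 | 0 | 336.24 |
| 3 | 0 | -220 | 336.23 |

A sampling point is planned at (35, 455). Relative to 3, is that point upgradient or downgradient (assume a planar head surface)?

∂h/∂x = (336.24 − 336.08) / (235 − 0) = +0.0006809
∂h/∂y = (336.23 − 336.08) / (-220 − 0) = -0.0006818
Head at (35, 455) = 336.08 + (+0.0006809)·(35) + (-0.0006818)·(455) = 335.79 m.
That is lower than the 336.23 m at 3, so the point is downgradient.

downgradient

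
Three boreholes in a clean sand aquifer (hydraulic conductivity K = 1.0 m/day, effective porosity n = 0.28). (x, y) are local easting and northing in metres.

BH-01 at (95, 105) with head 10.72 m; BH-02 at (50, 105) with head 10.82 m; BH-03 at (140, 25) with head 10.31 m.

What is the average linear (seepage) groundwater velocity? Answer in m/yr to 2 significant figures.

5.8 m/yr

With h = a·x + b·y + c and BH-01 as origin, the differences give:
  (-45)·a + 0·b = +0.10
  45·a + (-80)·b = -0.41
Eliminate b (×(-80) and ×0, subtract): 3600·a = -8.000 → a = ∂h/∂x = -0.002222
Back-substitute: b = ∂h/∂y = +0.003875.
|∇h| = √(-0.002222² + 0.003875²) = 0.004467
Seepage velocity v = K·i/n = 1.0 × 0.004467 / 0.28 = 0.01595 m/day = 5.826 m/yr.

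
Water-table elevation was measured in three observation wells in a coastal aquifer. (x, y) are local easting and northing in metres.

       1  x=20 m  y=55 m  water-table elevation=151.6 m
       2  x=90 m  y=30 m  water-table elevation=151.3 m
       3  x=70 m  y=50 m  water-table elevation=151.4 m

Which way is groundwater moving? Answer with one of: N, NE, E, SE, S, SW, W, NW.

Taking 1 as reference: 2−1 = (70, -25, -0.3); 3−1 = (50, -5, -0.2).
Determinant of the coordinate differences = 70·(-5) − 50·(-25) = 900.
∂h/∂x = [(-0.3)·(-5) − (-0.2)·(-25)] / 900 = -0.003889
∂h/∂y = [70·(-0.2) − 50·(-0.3)] / 900 = +0.001111
Flow = −∇h = (+0.003889 east, -0.001111 north), which points east.

E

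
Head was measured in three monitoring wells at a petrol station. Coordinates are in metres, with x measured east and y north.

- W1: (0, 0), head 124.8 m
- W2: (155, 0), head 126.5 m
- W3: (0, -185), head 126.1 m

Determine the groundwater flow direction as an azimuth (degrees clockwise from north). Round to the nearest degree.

303°

∂h/∂x = (126.5 − 124.8) / (155 − 0) = +0.01097
∂h/∂y = (126.1 − 124.8) / (-185 − 0) = -0.007027
Flow direction (−∇h) has components (-0.01097 E, +0.007027 N).
Azimuth = atan2(E, N) = atan2(-0.01097, +0.007027) = 302.6° ≈ 303°.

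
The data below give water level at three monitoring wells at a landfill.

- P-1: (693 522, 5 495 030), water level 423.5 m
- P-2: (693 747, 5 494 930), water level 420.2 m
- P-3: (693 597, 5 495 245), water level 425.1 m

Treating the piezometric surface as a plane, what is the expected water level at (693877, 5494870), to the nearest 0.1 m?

Differences from P-1: to P-2 (Δx, Δy, Δh) = (225, -100, -3.3); to P-3 = (75, 215, +1.6).
Determinant of the coordinate differences = 225·215 − 75·(-100) = 55875.
∂h/∂x = [(-3.3)·215 − (+1.6)·(-100)] / 55875 = -0.009834
∂h/∂y = [225·(+1.6) − 75·(-3.3)] / 55875 = +0.01087
h(693877, 5494870) = 423.5 + (-0.009834)·(355) + (+0.01087)·(-160) = 423.5 -3.491 -1.740 = 418.269 m.

418.3 m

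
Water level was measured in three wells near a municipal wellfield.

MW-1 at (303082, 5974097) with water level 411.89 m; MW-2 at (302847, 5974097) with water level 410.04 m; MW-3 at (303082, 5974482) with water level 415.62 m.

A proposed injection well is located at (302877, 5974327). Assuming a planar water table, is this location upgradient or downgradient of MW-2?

∂h/∂x = (410.04 − 411.89) / (302847 − 303082) = +0.007872
∂h/∂y = (415.62 − 411.89) / (5974482 − 5974097) = +0.009688
Head at (302877, 5974327) = 411.89 + (+0.007872)·(-205) + (+0.009688)·(230) = 412.50 m.
That is higher than the 410.04 m at MW-2, so the point is upgradient.

upgradient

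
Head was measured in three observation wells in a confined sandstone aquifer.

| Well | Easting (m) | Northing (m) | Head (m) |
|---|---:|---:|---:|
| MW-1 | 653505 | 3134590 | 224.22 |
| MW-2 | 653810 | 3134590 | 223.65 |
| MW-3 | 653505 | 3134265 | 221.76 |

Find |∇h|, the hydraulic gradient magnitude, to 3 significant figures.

0.00780

∂h/∂x = (223.65 − 224.22) / (653810 − 653505) = -0.001869
∂h/∂y = (221.76 − 224.22) / (3134265 − 3134590) = +0.007569
|∇h| = √(-0.001869² + 0.007569²) = 0.007796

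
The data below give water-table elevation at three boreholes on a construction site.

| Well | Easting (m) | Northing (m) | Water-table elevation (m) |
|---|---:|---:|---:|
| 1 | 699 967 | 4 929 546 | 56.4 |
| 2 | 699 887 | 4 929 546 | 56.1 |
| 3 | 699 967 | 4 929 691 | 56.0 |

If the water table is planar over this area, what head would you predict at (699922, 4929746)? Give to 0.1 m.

55.7 m

∂h/∂x = (56.1 − 56.4) / (699887 − 699967) = +0.003750
∂h/∂y = (56.0 − 56.4) / (4929691 − 4929546) = -0.002759
h(699922, 4929746) = 56.4 + (+0.003750)·(-45) + (-0.002759)·(200) = 56.4 -0.169 -0.552 = 55.680 m.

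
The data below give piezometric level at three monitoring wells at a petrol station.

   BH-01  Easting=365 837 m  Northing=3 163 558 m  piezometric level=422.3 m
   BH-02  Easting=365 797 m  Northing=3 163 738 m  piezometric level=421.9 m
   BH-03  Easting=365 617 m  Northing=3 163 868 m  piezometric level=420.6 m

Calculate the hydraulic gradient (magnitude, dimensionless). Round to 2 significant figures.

0.0067

With h = a·x + b·y + c and BH-01 as origin, the differences give:
  (-40)·a + 180·b = -0.4
  (-220)·a + 310·b = -1.7
Eliminate b (×310 and ×180, subtract): 27200·a = 182.00 → a = ∂h/∂x = +0.006691
Back-substitute: b = ∂h/∂y = -0.0007353.
|∇h| = √(0.006691² + -0.0007353²) = 0.006731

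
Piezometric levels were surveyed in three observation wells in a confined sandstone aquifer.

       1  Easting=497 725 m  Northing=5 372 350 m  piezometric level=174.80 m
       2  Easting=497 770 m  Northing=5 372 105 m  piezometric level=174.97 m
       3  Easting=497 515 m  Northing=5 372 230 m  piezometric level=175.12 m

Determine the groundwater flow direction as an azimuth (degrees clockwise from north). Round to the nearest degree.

049°

With h = a·x + b·y + c and 1 as origin, the differences give:
  45·a + (-245)·b = +0.17
  (-210)·a + (-120)·b = +0.32
Eliminate b (×(-120) and ×(-245), subtract): -56850·a = 58.000 → a = ∂h/∂x = -0.001020
Back-substitute: b = ∂h/∂y = -0.0008813.
Flow direction (−∇h) has components (+0.001020 E, +0.0008813 N).
Azimuth = atan2(E, N) = atan2(+0.001020, +0.0008813) = 49.2° ≈ 049°.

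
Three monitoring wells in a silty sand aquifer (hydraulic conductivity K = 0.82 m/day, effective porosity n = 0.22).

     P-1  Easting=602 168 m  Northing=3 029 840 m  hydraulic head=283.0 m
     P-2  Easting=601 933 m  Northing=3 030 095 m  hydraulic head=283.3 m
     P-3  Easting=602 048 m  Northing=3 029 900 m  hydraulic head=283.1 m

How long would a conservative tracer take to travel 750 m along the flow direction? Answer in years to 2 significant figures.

620 years

Three-point gradient (reference P-1): Δ to P-2 = (-235, 255, +0.3), Δ to P-3 = (-120, 60, +0.1).
∂h/∂x = -0.0004545, ∂h/∂y = +0.0007576 (det = 16500).
|∇h| = √(-0.0004545² + 0.0007576²) = 0.0008835
Seepage velocity v = K·i/n = 0.82 × 0.0008835 / 0.22 = 0.003293 m/day.
t = 750 / 0.003293 = 2.278e+05 days = 624 years.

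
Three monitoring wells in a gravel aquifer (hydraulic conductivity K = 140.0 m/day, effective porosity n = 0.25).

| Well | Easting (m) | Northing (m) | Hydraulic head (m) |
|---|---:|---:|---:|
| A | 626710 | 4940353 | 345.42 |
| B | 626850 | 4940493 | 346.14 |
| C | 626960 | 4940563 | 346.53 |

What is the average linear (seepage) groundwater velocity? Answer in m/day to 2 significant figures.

2.5 m/day

Taking A as reference: B−A = (140, 140, +0.72); C−A = (250, 210, +1.11).
Solve a·Δx + b·Δy = Δh: det = 140·210 − 250·140 = -5600.
∂h/∂x = [(+0.72)·210 − (+1.11)·140] / -5600 = +0.0007500
∂h/∂y = [140·(+1.11) − 250·(+0.72)] / -5600 = +0.004393
|∇h| = √(0.0007500² + 0.004393²) = 0.004457
Seepage velocity v = K·i/n = 140.0 × 0.004457 / 0.25 = 2.496 m/day.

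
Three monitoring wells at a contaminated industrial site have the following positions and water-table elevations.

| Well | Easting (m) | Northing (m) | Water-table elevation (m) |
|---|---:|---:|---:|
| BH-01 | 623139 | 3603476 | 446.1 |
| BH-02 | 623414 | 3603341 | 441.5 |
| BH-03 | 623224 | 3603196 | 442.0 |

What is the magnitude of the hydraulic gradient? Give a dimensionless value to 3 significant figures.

0.0159

Three-point gradient (reference BH-01): Δ to BH-02 = (275, -135, -4.6), Δ to BH-03 = (85, -280, -4.1).
∂h/∂x = -0.01121, ∂h/∂y = +0.01124 (det = -65525).
|∇h| = √(-0.01121² + 0.01124²) = 0.01587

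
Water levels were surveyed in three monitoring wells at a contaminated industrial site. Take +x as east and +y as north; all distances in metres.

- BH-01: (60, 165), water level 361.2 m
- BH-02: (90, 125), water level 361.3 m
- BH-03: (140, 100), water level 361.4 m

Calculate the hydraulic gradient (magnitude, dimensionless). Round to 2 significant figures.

0.0020

With h = a·x + b·y + c and BH-01 as origin, the differences give:
  30·a + (-40)·b = +0.1
  80·a + (-65)·b = +0.2
Eliminate b (×(-65) and ×(-40), subtract): 1250·a = 1.50 → a = ∂h/∂x = +0.001200
Back-substitute: b = ∂h/∂y = -0.001600.
|∇h| = √(0.001200² + -0.001600²) = 0.002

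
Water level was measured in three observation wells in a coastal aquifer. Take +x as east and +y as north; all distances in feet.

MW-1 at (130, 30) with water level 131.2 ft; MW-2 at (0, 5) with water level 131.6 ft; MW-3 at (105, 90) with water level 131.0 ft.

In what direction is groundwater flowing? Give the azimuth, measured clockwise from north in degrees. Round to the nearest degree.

028°

Differences from MW-1: to MW-2 (Δx, Δy, Δh) = (-130, -25, +0.4); to MW-3 = (-25, 60, -0.2).
Solve a·Δx + b·Δy = Δh: det = (-130)·60 − (-25)·(-25) = -8425.
∂h/∂x = [(+0.4)·60 − (-0.2)·(-25)] / -8425 = -0.002255
∂h/∂y = [(-130)·(-0.2) − (-25)·(+0.4)] / -8425 = -0.004273
Flow direction (−∇h) has components (+0.002255 E, +0.004273 N).
Azimuth = atan2(E, N) = atan2(+0.002255, +0.004273) = 27.8° ≈ 028°.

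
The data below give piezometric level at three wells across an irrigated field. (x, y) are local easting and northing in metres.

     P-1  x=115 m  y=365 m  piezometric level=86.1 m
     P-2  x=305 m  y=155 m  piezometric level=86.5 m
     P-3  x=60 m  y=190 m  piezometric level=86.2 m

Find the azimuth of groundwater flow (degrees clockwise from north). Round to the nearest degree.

310°

Taking P-1 as reference: P-2−P-1 = (190, -210, +0.4); P-3−P-1 = (-55, -175, +0.1).
Determinant of the coordinate differences = 190·(-175) − (-55)·(-210) = -44800.
∂h/∂x = [(+0.4)·(-175) − (+0.1)·(-210)] / -44800 = +0.001094
∂h/∂y = [190·(+0.1) − (-55)·(+0.4)] / -44800 = -0.0009152
Flow direction (−∇h) has components (-0.001094 E, +0.0009152 N).
Azimuth = atan2(E, N) = atan2(-0.001094, +0.0009152) = 309.9° ≈ 310°.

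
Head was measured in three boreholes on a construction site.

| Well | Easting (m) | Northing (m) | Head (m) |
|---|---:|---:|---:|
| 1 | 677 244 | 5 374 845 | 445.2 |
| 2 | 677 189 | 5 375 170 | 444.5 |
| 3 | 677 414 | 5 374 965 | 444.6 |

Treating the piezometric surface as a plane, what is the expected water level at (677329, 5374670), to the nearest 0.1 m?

With h = a·x + b·y + c and 1 as origin, the differences give:
  (-55)·a + 325·b = -0.7
  170·a + 120·b = -0.6
Eliminate b (×120 and ×325, subtract): -61850·a = 111.00 → a = ∂h/∂x = -0.001795
Back-substitute: b = ∂h/∂y = -0.002458.
h(677329, 5374670) = 445.2 + (-0.001795)·(85) + (-0.002458)·(-175) = 445.2 -0.153 +0.430 = 445.478 m.

445.5 m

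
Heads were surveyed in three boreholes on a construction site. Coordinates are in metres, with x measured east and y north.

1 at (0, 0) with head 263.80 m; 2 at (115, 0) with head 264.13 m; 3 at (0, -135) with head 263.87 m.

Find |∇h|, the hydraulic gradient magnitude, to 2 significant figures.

0.0029

∂h/∂x = (264.13 − 263.80) / (115 − 0) = +0.002870
∂h/∂y = (263.87 − 263.80) / (-135 − 0) = -0.0005185
|∇h| = √(0.002870² + -0.0005185²) = 0.002916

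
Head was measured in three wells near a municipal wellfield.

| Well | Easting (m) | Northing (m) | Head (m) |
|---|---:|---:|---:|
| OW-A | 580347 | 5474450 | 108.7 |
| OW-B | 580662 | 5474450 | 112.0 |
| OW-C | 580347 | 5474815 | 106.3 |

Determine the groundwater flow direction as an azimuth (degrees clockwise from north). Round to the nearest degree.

∂h/∂x = (112.0 − 108.7) / (580662 − 580347) = +0.01048
∂h/∂y = (106.3 − 108.7) / (5474815 − 5474450) = -0.006575
Flow direction (−∇h) has components (-0.01048 E, +0.006575 N).
Azimuth = atan2(E, N) = atan2(-0.01048, +0.006575) = 302.1° ≈ 302°.

302°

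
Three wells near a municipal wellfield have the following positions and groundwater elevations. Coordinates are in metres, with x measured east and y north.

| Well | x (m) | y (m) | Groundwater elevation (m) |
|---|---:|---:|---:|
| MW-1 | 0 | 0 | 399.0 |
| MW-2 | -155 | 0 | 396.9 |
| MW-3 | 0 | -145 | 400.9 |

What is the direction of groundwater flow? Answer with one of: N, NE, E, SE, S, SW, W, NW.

∂h/∂x = (396.9 − 399.0) / (-155 − 0) = +0.01355
∂h/∂y = (400.9 − 399.0) / (-145 − 0) = -0.01310
Flow = −∇h = (-0.01355 east, +0.01310 north), which points northwest.

NW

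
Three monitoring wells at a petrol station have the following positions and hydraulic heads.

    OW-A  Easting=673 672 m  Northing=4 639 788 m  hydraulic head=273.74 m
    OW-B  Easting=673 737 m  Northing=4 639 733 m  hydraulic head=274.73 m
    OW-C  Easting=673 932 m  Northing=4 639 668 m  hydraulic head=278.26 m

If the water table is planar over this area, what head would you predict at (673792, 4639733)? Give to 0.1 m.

With h = a·x + b·y + c and OW-A as origin, the differences give:
  65·a + (-55)·b = +0.99
  260·a + (-120)·b = +4.52
Eliminate b (×(-120) and ×(-55), subtract): 6500·a = 129.800 → a = ∂h/∂x = +0.01997
Back-substitute: b = ∂h/∂y = +0.005600.
h(673792, 4639733) = 273.74 + (+0.01997)·(120) + (+0.005600)·(-55) = 273.74 +2.396 -0.308 = 275.828 m.

275.8 m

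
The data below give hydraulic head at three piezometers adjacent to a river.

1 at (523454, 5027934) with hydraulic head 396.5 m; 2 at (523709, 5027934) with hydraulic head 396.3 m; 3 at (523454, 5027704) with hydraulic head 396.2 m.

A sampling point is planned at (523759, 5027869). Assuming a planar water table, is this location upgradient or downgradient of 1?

downgradient

∂h/∂x = (396.3 − 396.5) / (523709 − 523454) = -0.0007843
∂h/∂y = (396.2 − 396.5) / (5027704 − 5027934) = +0.001304
Head at (523759, 5027869) = 396.5 + (-0.0007843)·(305) + (+0.001304)·(-65) = 396.18 m.
That is lower than the 396.5 m at 1, so the point is downgradient.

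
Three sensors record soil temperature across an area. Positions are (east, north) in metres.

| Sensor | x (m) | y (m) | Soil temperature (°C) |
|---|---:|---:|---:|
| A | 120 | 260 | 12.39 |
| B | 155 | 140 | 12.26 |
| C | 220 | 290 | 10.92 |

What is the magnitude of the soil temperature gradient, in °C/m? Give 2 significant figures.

Taking A as reference: B−A = (35, -120, -0.13); C−A = (100, 30, -1.47).
Determinant of the coordinate differences = 35·30 − 100·(-120) = 13050.
∂T/∂x = [(-0.13)·30 − (-1.47)·(-120)] / 13050 = -0.01382
∂T/∂y = [35·(-1.47) − 100·(-0.13)] / 13050 = -0.002946
|∇f| = √(-0.01382² + -0.002946²) = 0.01413 °C/m

0.014 °C/m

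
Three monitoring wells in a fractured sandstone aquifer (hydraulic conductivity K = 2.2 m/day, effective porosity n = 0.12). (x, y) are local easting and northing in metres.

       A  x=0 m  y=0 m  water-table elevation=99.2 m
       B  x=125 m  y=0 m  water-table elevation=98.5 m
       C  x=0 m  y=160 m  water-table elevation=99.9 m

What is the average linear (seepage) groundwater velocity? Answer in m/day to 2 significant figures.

∂h/∂x = (98.5 − 99.2) / (125 − 0) = -0.005600
∂h/∂y = (99.9 − 99.2) / (160 − 0) = +0.004375
|∇h| = √(-0.005600² + 0.004375²) = 0.007106
Seepage velocity v = K·i/n = 2.2 × 0.007106 / 0.12 = 0.1303 m/day.

0.13 m/day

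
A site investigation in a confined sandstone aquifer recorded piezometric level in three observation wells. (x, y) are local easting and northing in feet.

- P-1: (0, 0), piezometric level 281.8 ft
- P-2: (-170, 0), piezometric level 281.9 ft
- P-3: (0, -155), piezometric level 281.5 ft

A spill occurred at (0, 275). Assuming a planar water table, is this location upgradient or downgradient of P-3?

∂h/∂x = (281.9 − 281.8) / (-170 − 0) = -0.0005882
∂h/∂y = (281.5 − 281.8) / (-155 − 0) = +0.001935
Head at (0, 275) = 281.8 + (-0.0005882)·(0) + (+0.001935)·(275) = 282.33 ft.
That is higher than the 281.5 ft at P-3, so the point is upgradient.

upgradient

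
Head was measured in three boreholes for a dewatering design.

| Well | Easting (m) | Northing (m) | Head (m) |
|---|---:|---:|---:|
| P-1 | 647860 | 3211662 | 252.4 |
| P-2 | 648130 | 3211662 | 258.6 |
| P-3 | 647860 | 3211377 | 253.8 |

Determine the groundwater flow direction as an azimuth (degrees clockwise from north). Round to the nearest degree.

282°

∂h/∂x = (258.6 − 252.4) / (648130 − 647860) = +0.02296
∂h/∂y = (253.8 − 252.4) / (3211377 − 3211662) = -0.004912
Flow direction (−∇h) has components (-0.02296 E, +0.004912 N).
Azimuth = atan2(E, N) = atan2(-0.02296, +0.004912) = 282.1° ≈ 282°.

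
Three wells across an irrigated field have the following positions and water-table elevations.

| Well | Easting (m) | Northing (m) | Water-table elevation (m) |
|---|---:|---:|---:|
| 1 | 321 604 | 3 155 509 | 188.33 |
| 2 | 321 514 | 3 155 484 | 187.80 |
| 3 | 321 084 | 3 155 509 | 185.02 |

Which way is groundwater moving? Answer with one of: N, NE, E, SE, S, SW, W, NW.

W

Differences from 1: to 2 (Δx, Δy, Δh) = (-90, -25, -0.53); to 3 = (-520, 0, -3.31).
Solve a·Δx + b·Δy = Δh: det = (-90)·0 − (-520)·(-25) = -13000.
∂h/∂x = [(-0.53)·0 − (-3.31)·(-25)] / -13000 = +0.006365
∂h/∂y = [(-90)·(-3.31) − (-520)·(-0.53)] / -13000 = -0.001715
Flow = −∇h = (-0.006365 east, +0.001715 north), which points west.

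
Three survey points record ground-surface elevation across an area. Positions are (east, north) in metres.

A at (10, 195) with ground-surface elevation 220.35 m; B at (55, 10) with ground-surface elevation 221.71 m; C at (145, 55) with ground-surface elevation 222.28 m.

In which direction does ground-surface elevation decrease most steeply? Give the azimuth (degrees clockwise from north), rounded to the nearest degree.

300°

With z = a·x + b·y + c and A as origin, the differences give:
  45·a + (-185)·b = +1.36
  135·a + (-140)·b = +1.93
Eliminate b (×(-140) and ×(-185), subtract): 18675·a = 166.650 → a = ∂z/∂x = +0.008924
Back-substitute: b = ∂z/∂y = -0.005181.
Steepest decrease is along −∇f: components (-0.008924 E, +0.005181 N).
Azimuth = atan2(-0.008924, +0.005181) = 300.1° ≈ 300°.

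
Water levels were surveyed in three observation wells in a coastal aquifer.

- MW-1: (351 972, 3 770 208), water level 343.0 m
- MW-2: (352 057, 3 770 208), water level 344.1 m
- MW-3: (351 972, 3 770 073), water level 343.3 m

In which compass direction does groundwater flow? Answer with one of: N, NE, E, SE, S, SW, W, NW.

∂h/∂x = (344.1 − 343.0) / (352057 − 351972) = +0.01294
∂h/∂y = (343.3 − 343.0) / (3770073 − 3770208) = -0.002222
Flow = −∇h = (-0.01294 east, +0.002222 north), which points west.

W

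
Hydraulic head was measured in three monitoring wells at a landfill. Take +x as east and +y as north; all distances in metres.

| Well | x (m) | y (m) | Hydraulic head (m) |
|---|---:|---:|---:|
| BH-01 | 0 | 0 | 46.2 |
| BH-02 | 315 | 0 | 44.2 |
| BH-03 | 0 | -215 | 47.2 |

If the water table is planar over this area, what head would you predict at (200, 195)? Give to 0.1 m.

44.0 m

∂h/∂x = (44.2 − 46.2) / (315 − 0) = -0.006349
∂h/∂y = (47.2 − 46.2) / (-215 − 0) = -0.004651
h(200, 195) = 46.2 + (-0.006349)·(200) + (-0.004651)·(195) = 46.2 -1.270 -0.907 = 44.023 m.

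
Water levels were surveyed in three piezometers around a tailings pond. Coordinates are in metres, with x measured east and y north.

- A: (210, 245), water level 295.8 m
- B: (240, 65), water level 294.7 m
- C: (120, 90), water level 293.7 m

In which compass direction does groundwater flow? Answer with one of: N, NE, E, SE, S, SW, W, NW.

With h = a·x + b·y + c and A as origin, the differences give:
  30·a + (-180)·b = -1.1
  (-90)·a + (-155)·b = -2.1
Eliminate b (×(-155) and ×(-180), subtract): -20850·a = -207.50 → a = ∂h/∂x = +0.009952
Back-substitute: b = ∂h/∂y = +0.007770.
Flow = −∇h = (-0.009952 east, -0.007770 north), which points southwest.

SW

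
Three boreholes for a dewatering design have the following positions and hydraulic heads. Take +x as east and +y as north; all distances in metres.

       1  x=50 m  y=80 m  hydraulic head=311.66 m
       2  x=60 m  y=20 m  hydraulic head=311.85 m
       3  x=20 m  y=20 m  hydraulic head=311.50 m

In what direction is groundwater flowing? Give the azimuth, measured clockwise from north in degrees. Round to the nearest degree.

Taking 1 as reference: 2−1 = (10, -60, +0.19); 3−1 = (-30, -60, -0.16).
Determinant of the coordinate differences = 10·(-60) − (-30)·(-60) = -2400.
∂h/∂x = [(+0.19)·(-60) − (-0.16)·(-60)] / -2400 = +0.008750
∂h/∂y = [10·(-0.16) − (-30)·(+0.19)] / -2400 = -0.001708
Flow direction (−∇h) has components (-0.008750 E, +0.001708 N).
Azimuth = atan2(E, N) = atan2(-0.008750, +0.001708) = 281.0° ≈ 281°.

281°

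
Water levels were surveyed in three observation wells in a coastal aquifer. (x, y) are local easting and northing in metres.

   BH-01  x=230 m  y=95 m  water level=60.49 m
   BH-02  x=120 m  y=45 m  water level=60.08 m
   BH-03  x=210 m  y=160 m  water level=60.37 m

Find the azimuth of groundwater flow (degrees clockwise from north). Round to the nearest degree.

279°

Differences from BH-01: to BH-02 (Δx, Δy, Δh) = (-110, -50, -0.41); to BH-03 = (-20, 65, -0.12).
Solve a·Δx + b·Δy = Δh: det = (-110)·65 − (-20)·(-50) = -8150.
∂h/∂x = [(-0.41)·65 − (-0.12)·(-50)] / -8150 = +0.004006
∂h/∂y = [(-110)·(-0.12) − (-20)·(-0.41)] / -8150 = -0.0006135
Flow direction (−∇h) has components (-0.004006 E, +0.0006135 N).
Azimuth = atan2(E, N) = atan2(-0.004006, +0.0006135) = 278.7° ≈ 279°.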